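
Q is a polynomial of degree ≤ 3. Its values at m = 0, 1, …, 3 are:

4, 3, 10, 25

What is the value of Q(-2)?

30

First differences: -1, 7, 15. Second differences: 8, 8.
Level-2 differences are constant, so Q has degree 2.
Fitting a degree-2 polynomial gives Q(m) = 4m² - 5m + 4.
Then Q(-2) = 30.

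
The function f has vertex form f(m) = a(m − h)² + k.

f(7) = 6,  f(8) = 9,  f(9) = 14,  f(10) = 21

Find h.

First differences 3, 5, 7; second difference 2 = 2a, so a = 1.
Expanding, the m-coefficient is −2ah = -2h; matching it to the data gives h = 6, and then k = 5.
So f(m) = 1(m − 6)² + 5.
Hence h = 6.

6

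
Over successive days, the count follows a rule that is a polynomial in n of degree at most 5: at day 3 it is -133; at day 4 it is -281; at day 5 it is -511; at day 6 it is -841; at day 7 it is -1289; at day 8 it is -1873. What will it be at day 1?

-11

Write the value at n as Q(n).
First differences: -148, -230, -330, -448, -584. Second differences: -82, -100, -118, -136. Third differences: -18, -18, -18.
Level-3 differences are constant, so Q has degree 3.
Fitting a degree-3 polynomial gives Q(n) = -3n³ - 5n² - 2n - 1.
Then Q(1) = -11.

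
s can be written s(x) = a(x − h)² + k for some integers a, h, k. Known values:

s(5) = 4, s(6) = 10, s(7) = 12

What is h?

First differences 6, 2; second difference -4 = 2a, so a = -2.
Expanding, the x-coefficient is −2ah = 4h; matching it to the data gives h = 7, and then k = 12.
So s(x) = -2(x − 7)² + 12.
Hence h = 7.

7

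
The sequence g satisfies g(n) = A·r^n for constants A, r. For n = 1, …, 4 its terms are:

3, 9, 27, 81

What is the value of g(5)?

243

Consecutive ratio: 9/3 = 3, and 27/9 = 3, so r = 3.
Then A·3^1 = 3 gives A = 1, and g(n) = 1·3^n.
g(5) = 1·3^5 = 243.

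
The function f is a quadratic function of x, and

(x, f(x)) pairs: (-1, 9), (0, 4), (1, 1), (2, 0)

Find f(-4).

Write f(x) = ax² + bx + c; the 4 given values yield a linear system in the 3 coefficients.
Solving, f(x) = x² - 4x + 4.
Then f(-4) = 36.

36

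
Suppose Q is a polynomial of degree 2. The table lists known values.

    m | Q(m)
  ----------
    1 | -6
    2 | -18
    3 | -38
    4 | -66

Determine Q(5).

First differences: -12, -20, -28. Second differences: -8, -8.
Level-2 differences are constant, so Q has degree 2.
Fitting a degree-2 polynomial gives Q(m) = -4m² - 2.
Then Q(5) = -102.

-102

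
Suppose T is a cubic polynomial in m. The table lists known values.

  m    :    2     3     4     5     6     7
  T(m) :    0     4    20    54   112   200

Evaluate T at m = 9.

490

Write T(m) = am³ + bm² + cm + d; the 6 given values yield a linear system in the 4 coefficients.
Solving, T(m) = m³ - 3m² + 4.
Then T(9) = 490.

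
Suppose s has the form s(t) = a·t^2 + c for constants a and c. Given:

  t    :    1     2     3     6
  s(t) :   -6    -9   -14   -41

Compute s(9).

-86

From s(1) = -6 and s(2) = -9: 1a + c = -6 and 4a + c = -9.
Subtracting: 3a = -3, so a = -1; then c = -6 − (-1)·1 = -5.
So s(t) = -1t² − 5, and s(9) = -86.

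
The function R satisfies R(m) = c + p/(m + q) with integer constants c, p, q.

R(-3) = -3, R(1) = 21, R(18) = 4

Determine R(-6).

0

(R(m) − c)(m + q) = p for each data point; the three points give a linear system in c and q, then p follows.
Solving: c = 3, q = 0, p = 18, so R(m) = 3 + 18/(m + 0).
Then R(-6) = 3 + 18/(-6) = 0.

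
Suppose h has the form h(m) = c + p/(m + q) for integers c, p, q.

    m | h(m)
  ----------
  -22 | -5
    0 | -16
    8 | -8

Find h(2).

(h(m) − c)(m + q) = p for each data point; the three points give a linear system in c and q, then p follows.
Solving: c = -6, q = 2, p = -20, so h(m) = -6 − 20/(m + 2).
Then h(2) = -6 − 20/4 = -11.

-11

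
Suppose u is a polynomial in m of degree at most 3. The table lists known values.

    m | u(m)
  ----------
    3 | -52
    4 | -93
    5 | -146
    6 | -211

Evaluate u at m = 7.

-288

First differences: -41, -53, -65. Second differences: -12, -12.
Level-2 differences are constant, so u has degree 2.
Fitting a degree-2 polynomial gives u(m) = -6m² + m - 1.
Then u(7) = -288.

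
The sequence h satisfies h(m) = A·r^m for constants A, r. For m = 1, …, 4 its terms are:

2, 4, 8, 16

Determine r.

2

Consecutive ratio: 4/2 = 2, and 8/4 = 2, so r = 2.
Then A·2^1 = 2 gives A = 1, and h(m) = 1·2^m.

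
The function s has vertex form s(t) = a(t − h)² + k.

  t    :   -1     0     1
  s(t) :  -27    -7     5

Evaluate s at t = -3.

-91

First differences 20, 12; second difference -8 = 2a, so a = -4.
Expanding, the t-coefficient is −2ah = 8h; matching it to the data gives h = 2, and then k = 9.
So s(t) = -4(t − 2)² + 9.
s(-3) = -4·(-5)² + 9 = -91.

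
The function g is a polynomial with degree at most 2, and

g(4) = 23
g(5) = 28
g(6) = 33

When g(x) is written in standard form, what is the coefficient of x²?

0

First differences: 5, 5.
Level-1 differences are constant, so g has degree 1.
Fitting a degree-1 polynomial gives g(x) = 5x + 3.
The coefficient of x² is 0.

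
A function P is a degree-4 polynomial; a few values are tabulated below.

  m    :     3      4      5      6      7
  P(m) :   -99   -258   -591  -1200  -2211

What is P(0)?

Write P(m) = am^4 + bm³ + cm² + dm + e; the 5 given values yield a linear system in the 5 coefficients.
Solving, P(m) = -m^4 + m³ - 2m² - 7m - 6.
The constant term is P(0) = -6.

-6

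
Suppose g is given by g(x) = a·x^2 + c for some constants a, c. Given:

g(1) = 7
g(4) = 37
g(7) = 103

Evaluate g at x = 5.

55

From g(1) = 7 and g(4) = 37: 1a + c = 7 and 16a + c = 37.
Subtracting: 15a = 30, so a = 2; then c = 7 − 2·1 = 5.
So g(x) = 2x² + 5, and g(5) = 55.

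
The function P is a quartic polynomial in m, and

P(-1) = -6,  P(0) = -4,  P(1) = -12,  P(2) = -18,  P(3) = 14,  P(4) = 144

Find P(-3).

32

First differences: 2, -8, -6, 32, 130. Second differences: -10, 2, 38, 98. Third differences: 12, 36, 60. Fourth differences: 24, 24.
Level-4 differences are constant, so P has degree 4.
Fitting a degree-4 polynomial gives P(m) = m^4 - 6m² - 3m - 4.
Then P(-3) = 32.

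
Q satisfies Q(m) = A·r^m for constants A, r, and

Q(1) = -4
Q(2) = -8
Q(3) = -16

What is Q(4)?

Consecutive ratio: -8/(-4) = 2, and -16/(-8) = 2, so r = 2.
Then A·2^1 = -4 gives A = -2, and Q(m) = -2·2^m.
Q(4) = -2·2^4 = -32.

-32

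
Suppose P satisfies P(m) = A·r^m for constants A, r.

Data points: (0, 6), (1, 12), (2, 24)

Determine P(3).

Consecutive ratio: 12/6 = 2, and 24/12 = 2, so r = 2.
Then A·2^0 = 6 gives A = 6, and P(m) = 6·2^m.
P(3) = 6·2^3 = 48.

48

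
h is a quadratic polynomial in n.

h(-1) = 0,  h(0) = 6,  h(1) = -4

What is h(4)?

Write h(n) = an² + bn + c; the 3 given values yield a linear system in the 3 coefficients.
Solving, h(n) = -8n² - 2n + 6.
Then h(4) = -130.

-130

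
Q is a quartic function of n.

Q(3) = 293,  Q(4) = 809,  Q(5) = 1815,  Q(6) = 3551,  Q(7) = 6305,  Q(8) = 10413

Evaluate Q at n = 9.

First differences: 516, 1006, 1736, 2754, 4108. Second differences: 490, 730, 1018, 1354. Third differences: 240, 288, 336. Fourth differences: 48, 48.
Level-4 differences are constant, so Q has degree 4.
Extending the table by one column gives the next first difference 5846, so Q(9) = 10413 + 5846 = 16259.

16259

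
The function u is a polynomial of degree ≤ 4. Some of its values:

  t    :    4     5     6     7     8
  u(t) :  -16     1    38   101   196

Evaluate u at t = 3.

-19

Write u(t) = at^4 + bt³ + ct² + dt + e; the 5 given values yield a linear system in the 5 coefficients.
Solving, the leading coefficient vanishes, and u(t) = t³ - 5t² + t - 4.
Then u(3) = -19.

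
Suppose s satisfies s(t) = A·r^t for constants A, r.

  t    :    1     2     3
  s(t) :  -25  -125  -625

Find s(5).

Consecutive ratio: -125/(-25) = 5, and -625/(-125) = 5, so r = 5.
Then A·5^1 = -25 gives A = -5, and s(t) = -5·5^t.
s(5) = -5·5^5 = -15625.

-15625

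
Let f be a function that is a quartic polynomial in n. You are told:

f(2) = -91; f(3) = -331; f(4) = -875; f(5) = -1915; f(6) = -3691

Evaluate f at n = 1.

Write f(n) = an^4 + bn³ + cn² + dn + e; the 5 given values yield a linear system in the 5 coefficients.
Solving, f(n) = -2n^4 - 4n³ - 6n² - 4n + 5.
Then f(1) = -11.

-11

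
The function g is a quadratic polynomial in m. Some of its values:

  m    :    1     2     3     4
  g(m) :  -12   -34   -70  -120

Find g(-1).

Write g(m) = am² + bm + c; the 4 given values yield a linear system in the 3 coefficients.
Solving, g(m) = -7m² - m - 4.
Then g(-1) = -10.

-10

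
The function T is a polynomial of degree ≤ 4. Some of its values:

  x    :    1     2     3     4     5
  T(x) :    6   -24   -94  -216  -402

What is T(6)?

-664

First differences: -30, -70, -122, -186. Second differences: -40, -52, -64. Third differences: -12, -12.
Level-3 differences are constant, so T has degree 3.
Fitting a degree-3 polynomial gives T(x) = -2x³ - 8x² + 8x + 8.
Then T(6) = -664.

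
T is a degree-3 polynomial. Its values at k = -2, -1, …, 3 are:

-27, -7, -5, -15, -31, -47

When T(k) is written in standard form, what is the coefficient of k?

First differences: 20, 2, -10, -16, -16. Second differences: -18, -12, -6, 0. Third differences: 6, 6, 6.
Level-3 differences are constant, so T has degree 3.
Fitting a degree-3 polynomial gives T(k) = k³ - 6k² - 5k - 5.
The coefficient of k is -5.

-5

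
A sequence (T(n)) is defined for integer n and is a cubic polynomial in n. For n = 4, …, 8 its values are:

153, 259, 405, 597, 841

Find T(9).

First differences: 106, 146, 192, 244. Second differences: 40, 46, 52. Third differences: 6, 6.
Level-3 differences are constant, so T has degree 3.
Extending the table by one column gives the next first difference 302, so T(9) = 841 + 302 = 1143.

1143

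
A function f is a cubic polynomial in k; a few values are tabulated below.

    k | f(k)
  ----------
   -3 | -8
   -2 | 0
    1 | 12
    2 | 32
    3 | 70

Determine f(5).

224

Write f(k) = ak³ + bk² + ck + d; the 5 given values yield a linear system in the 4 coefficients.
Solving, f(k) = k³ + 3k² + 4k + 4.
Then f(5) = 224.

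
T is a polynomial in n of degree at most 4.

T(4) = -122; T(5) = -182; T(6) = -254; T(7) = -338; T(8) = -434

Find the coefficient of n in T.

-6

First differences: -60, -72, -84, -96. Second differences: -12, -12, -12.
Level-2 differences are constant, so T has degree 2.
Fitting a degree-2 polynomial gives T(n) = -6n² - 6n - 2.
The coefficient of n is -6.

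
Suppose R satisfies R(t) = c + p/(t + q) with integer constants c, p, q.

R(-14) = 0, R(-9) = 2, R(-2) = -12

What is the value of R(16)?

-3

(R(t) − c)(t + q) = p for each data point; the three points give a linear system in c and q, then p follows.
Solving: c = -2, q = 4, p = -20, so R(t) = -2 − 20/(t + 4).
Then R(16) = -2 − 20/20 = -3.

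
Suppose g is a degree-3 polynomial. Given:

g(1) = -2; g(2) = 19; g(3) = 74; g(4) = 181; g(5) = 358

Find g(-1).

Write g(x) = ax³ + bx² + cx + d; the 5 given values yield a linear system in the 4 coefficients.
Solving, g(x) = 3x³ - x² + 3x - 7.
Then g(-1) = -14.

-14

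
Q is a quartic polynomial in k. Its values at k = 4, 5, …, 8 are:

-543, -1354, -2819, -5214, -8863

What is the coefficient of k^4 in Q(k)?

Write Q(k) = ak^4 + bk³ + ck² + dk + e; the 5 given values yield a linear system in the 5 coefficients.
Solving, Q(k) = -2k^4 - 2k³ + 5k² + 4k + 1.
The coefficient of k^4 is -2.

-2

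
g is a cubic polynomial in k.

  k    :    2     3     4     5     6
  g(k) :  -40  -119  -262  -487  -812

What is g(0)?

-2

Write g(k) = ak³ + bk² + ck + d; the 5 given values yield a linear system in the 4 coefficients.
Solving, g(k) = -3k³ - 5k² + 3k - 2.
Then g(0) = -2.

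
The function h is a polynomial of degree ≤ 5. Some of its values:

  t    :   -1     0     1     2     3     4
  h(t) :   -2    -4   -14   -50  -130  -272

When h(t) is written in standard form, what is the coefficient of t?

Write h(t) = at^5 + bt^4 + ct³ + dt² + et + p; the 6 given values yield a linear system in the 6 coefficients.
Solving, the top 2 coefficients vanish, and h(t) = -3t³ - 4t² - 3t - 4.
The coefficient of t is -3.

-3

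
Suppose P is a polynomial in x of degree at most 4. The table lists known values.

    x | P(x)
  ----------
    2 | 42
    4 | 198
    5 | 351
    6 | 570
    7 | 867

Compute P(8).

Write P(x) = ax^4 + bx³ + cx² + dx + e; the 5 given values yield a linear system in the 5 coefficients.
Solving, the leading coefficient vanishes, and P(x) = 2x³ + 3x² + 4x + 6.
Then P(8) = 1254.

1254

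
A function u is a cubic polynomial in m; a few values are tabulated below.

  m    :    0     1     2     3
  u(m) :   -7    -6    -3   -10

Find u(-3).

Write u(m) = am³ + bm² + cm + d; the 4 given values yield a linear system in the 4 coefficients.
Solving, u(m) = -2m³ + 7m² - 4m - 7.
Then u(-3) = 122.

122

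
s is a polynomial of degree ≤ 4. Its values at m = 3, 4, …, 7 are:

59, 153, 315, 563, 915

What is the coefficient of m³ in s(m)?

First differences: 94, 162, 248, 352. Second differences: 68, 86, 104. Third differences: 18, 18.
Level-3 differences are constant, so s has degree 3.
Fitting a degree-3 polynomial gives s(m) = 3m³ - 2m² - 3m + 5.
The coefficient of m³ is 3.

3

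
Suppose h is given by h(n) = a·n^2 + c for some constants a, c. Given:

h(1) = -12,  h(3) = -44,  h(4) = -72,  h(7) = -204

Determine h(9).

From h(1) = -12 and h(3) = -44: 1a + c = -12 and 9a + c = -44.
Subtracting: 8a = -32, so a = -4; then c = -12 − (-4)·1 = -8.
So h(n) = -4n² − 8, and h(9) = -332.

-332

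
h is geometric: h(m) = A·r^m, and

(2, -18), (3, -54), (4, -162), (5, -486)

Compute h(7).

Consecutive ratio: -54/(-18) = 3, and -162/(-54) = 3, so r = 3.
Then A·3^2 = -18 gives A = -2, and h(m) = -2·3^m.
h(7) = -2·3^7 = -4374.

-4374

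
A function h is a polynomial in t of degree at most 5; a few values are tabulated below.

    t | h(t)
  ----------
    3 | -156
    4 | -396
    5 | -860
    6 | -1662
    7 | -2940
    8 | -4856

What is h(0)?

First differences: -240, -464, -802, -1278, -1916. Second differences: -224, -338, -476, -638. Third differences: -114, -138, -162. Fourth differences: -24, -24.
Level-4 differences are constant, so h has degree 4.
Fitting a degree-4 polynomial gives h(t) = -t^4 - t³ - 3t² - 7t.
Then h(0) = 0.

0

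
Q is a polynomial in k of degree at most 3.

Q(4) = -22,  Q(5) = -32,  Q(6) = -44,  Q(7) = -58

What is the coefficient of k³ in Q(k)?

0

Write Q(k) = ak³ + bk² + ck + d; the 4 given values yield a linear system in the 4 coefficients.
Solving, the leading coefficient vanishes, and Q(k) = -k² - k - 2.
The coefficient of k³ is 0.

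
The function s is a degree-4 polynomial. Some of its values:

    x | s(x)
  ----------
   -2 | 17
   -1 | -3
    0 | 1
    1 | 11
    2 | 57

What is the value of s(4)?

Write s(x) = ax^4 + bx³ + cx² + dx + e; the 5 given values yield a linear system in the 5 coefficients.
Solving, s(x) = 2x^4 + x³ + x² + 6x + 1.
Then s(4) = 617.

617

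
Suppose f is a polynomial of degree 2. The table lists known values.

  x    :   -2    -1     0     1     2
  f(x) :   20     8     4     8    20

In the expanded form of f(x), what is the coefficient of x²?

First differences: -12, -4, 4, 12. Second differences: 8, 8, 8.
Level-2 differences are constant, so f has degree 2.
Fitting a degree-2 polynomial gives f(x) = 4x² + 4.
The coefficient of x² is 4.

4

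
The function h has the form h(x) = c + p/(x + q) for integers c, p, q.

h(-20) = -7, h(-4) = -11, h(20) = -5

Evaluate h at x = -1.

(h(x) − c)(x + q) = p for each data point; the three points give a linear system in c and q, then p follows.
Solving: c = -6, q = 0, p = 20, so h(x) = -6 + 20/(x + 0).
Then h(-1) = -6 + 20/(-1) = -26.

-26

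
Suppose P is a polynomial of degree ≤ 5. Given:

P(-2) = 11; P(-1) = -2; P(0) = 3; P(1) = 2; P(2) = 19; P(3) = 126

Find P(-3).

114

Write P(n) = an^5 + bn^4 + cn³ + dn² + en + p; the 6 given values yield a linear system in the 6 coefficients.
Solving, the leading coefficient vanishes, and P(n) = 2n^4 - 5n² + 2n + 3.
Then P(-3) = 114.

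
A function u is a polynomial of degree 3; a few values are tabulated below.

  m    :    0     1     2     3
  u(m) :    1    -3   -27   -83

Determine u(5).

Write u(m) = am³ + bm² + cm + d; the 4 given values yield a linear system in the 4 coefficients.
Solving, u(m) = -2m³ - 4m² + 2m + 1.
Then u(5) = -339.

-339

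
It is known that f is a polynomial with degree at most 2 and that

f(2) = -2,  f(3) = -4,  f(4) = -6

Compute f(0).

2

First differences: -2, -2.
Level-1 differences are constant, so f has degree 1.
Fitting a degree-1 polynomial gives f(n) = -2n + 2.
Then f(0) = 2.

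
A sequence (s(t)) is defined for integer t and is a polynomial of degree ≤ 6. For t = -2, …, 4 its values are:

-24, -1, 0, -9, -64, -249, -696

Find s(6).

-3144

First differences: 23, 1, -9, -55, -185, -447. Second differences: -22, -10, -46, -130, -262. Third differences: 12, -36, -84, -132. Fourth differences: -48, -48, -48.
Level-4 differences are constant, so s has degree 4.
Fitting a degree-4 polynomial gives s(t) = -2t^4 - 2t³ - 3t² - 2t.
Then s(6) = -3144.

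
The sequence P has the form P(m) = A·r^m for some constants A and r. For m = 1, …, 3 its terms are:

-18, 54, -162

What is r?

Consecutive ratio: 54/(-18) = -3, and -162/54 = -3, so r = -3.
Then A·(-3)^1 = -18 gives A = 6, and P(m) = 6·(-3)^m.

-3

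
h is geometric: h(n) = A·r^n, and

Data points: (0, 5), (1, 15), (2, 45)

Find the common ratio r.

Consecutive ratio: 15/5 = 3, and 45/15 = 3, so r = 3.
Then A·3^0 = 5 gives A = 5, and h(n) = 5·3^n.

3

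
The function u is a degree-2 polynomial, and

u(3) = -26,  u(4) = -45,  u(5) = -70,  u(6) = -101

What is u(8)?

First differences: -19, -25, -31. Second differences: -6, -6.
Level-2 differences are constant, so u has degree 2.
Fitting a degree-2 polynomial gives u(m) = -3m² + 2m - 5.
Then u(8) = -181.

-181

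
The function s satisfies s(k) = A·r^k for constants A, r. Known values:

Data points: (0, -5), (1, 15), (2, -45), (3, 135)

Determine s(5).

Consecutive ratio: 15/(-5) = -3, and -45/15 = -3, so r = -3.
Then A·(-3)^0 = -5 gives A = -5, and s(k) = -5·(-3)^k.
s(5) = -5·(-3)^5 = 1215.

1215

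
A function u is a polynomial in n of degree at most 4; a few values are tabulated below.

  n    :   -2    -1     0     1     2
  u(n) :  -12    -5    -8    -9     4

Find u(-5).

-213

Write u(n) = an^4 + bn³ + cn² + dn + e; the 5 given values yield a linear system in the 5 coefficients.
Solving, the leading coefficient vanishes, and u(n) = 2n³ + n² - 4n - 8.
Then u(-5) = -213.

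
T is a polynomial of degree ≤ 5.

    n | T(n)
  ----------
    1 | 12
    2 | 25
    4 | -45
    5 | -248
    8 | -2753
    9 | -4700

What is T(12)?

Write T(n) = an^5 + bn^4 + cn³ + dn² + en + p; the 6 given values yield a linear system in the 6 coefficients.
Solving, the leading coefficient vanishes, and T(n) = -n^4 + 2n³ + 5n² - n + 7.
Then T(12) = -16565.

-16565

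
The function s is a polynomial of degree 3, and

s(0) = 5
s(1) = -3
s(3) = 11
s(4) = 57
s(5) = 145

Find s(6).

Write s(n) = an³ + bn² + cn + d; the 5 given values yield a linear system in the 4 coefficients.
Solving, s(n) = 2n³ - 3n² - 7n + 5.
Then s(6) = 287.

287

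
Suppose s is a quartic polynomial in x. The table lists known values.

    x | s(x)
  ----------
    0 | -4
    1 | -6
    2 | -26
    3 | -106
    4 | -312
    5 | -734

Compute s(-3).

-46

First differences: -2, -20, -80, -206, -422. Second differences: -18, -60, -126, -216. Third differences: -42, -66, -90. Fourth differences: -24, -24.
Level-4 differences are constant, so s has degree 4.
Fitting a degree-4 polynomial gives s(x) = -x^4 - x³ + x² - x - 4.
Then s(-3) = -46.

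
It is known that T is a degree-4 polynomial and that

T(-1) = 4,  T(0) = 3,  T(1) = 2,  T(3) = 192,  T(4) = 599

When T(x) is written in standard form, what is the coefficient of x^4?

2

Write T(x) = ax^4 + bx³ + cx² + dx + e; the 5 given values yield a linear system in the 5 coefficients.
Solving, T(x) = 2x^4 + 2x³ - 2x² - 3x + 3.
The coefficient of x^4 is 2.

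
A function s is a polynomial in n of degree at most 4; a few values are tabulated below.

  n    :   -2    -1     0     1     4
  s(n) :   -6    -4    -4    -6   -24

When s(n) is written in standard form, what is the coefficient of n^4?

Write s(n) = an^4 + bn³ + cn² + dn + e; the 5 given values yield a linear system in the 5 coefficients.
Solving, the top 2 coefficients vanish, and s(n) = -n² - n - 4.
The coefficient of n^4 is 0.

0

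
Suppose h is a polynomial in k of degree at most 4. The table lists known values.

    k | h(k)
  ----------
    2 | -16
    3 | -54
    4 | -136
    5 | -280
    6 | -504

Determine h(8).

First differences: -38, -82, -144, -224. Second differences: -44, -62, -80. Third differences: -18, -18.
Level-3 differences are constant, so h has degree 3.
Fitting a degree-3 polynomial gives h(k) = -3k³ + 5k² - 6k.
Then h(8) = -1264.

-1264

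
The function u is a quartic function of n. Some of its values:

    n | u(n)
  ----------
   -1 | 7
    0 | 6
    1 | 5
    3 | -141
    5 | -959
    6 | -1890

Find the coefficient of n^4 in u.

Write u(n) = an^4 + bn³ + cn² + dn + e; the 6 given values yield a linear system in the 5 coefficients.
Solving, u(n) = -n^4 - 3n³ + n² + 2n + 6.
The coefficient of n^4 is -1.

-1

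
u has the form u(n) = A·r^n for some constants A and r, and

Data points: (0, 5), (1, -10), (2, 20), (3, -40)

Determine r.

-2

Consecutive ratio: -10/5 = -2, and 20/(-10) = -2, so r = -2.
Then A·(-2)^0 = 5 gives A = 5, and u(n) = 5·(-2)^n.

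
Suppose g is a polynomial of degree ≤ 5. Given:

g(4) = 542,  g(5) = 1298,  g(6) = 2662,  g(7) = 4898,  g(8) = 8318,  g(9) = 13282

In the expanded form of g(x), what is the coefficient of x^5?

0

Write g(x) = ax^5 + bx^4 + cx³ + dx² + ex + p; the 6 given values yield a linear system in the 6 coefficients.
Solving, the leading coefficient vanishes, and g(x) = 2x^4 + 2x² - 2.
The coefficient of x^5 is 0.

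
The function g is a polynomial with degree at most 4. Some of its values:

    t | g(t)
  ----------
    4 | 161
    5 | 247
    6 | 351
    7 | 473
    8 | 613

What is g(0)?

-3

First differences: 86, 104, 122, 140. Second differences: 18, 18, 18.
Level-2 differences are constant, so g has degree 2.
Fitting a degree-2 polynomial gives g(t) = 9t² + 5t - 3.
The constant term is g(0) = -3.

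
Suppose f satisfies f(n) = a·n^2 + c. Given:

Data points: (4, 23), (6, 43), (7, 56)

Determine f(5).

From f(4) = 23 and f(6) = 43: 16a + c = 23 and 36a + c = 43.
Subtracting: 20a = 20, so a = 1; then c = 23 − 1·16 = 7.
So f(n) = 1n² + 7, and f(5) = 32.

32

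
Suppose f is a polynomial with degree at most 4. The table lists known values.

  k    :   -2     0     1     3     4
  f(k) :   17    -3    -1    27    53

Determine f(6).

Write f(k) = ak^4 + bk³ + ck² + dk + e; the 5 given values yield a linear system in the 5 coefficients.
Solving, the top 2 coefficients vanish, and f(k) = 4k² - 2k - 3.
Then f(6) = 129.

129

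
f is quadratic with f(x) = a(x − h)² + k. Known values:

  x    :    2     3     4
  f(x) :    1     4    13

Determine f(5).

28

First differences 3, 9; second difference 6 = 2a, so a = 3.
Expanding, the x-coefficient is −2ah = -6h; matching it to the data gives h = 2, and then k = 1.
So f(x) = 3(x − 2)² + 1.
f(5) = 3·3² + 1 = 28.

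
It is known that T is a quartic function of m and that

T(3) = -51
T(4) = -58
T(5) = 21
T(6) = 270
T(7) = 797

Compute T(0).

Write T(m) = am^4 + bm³ + cm² + dm + e; the 5 given values yield a linear system in the 5 coefficients.
Solving, T(m) = m^4 - 4m³ - 6m² + 8m + 6.
Then T(0) = 6.

6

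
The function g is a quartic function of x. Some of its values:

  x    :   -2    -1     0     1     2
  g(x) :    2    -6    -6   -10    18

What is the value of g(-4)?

330

Write g(x) = ax^4 + bx³ + cx² + dx + e; the 5 given values yield a linear system in the 5 coefficients.
Solving, g(x) = 2x^4 + 2x³ - 4x² - 4x - 6.
Then g(-4) = 330.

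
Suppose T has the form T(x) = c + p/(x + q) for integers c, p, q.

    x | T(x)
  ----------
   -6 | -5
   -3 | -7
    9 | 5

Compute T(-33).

-2

(T(x) − c)(x + q) = p for each data point; the three points give a linear system in c and q, then p follows.
Solving: c = -1, q = -3, p = 36, so T(x) = -1 + 36/(x − 3).
Then T(-33) = -1 + 36/(-36) = -2.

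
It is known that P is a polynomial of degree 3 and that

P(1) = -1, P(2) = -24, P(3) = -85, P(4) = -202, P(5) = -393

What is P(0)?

First differences: -23, -61, -117, -191. Second differences: -38, -56, -74. Third differences: -18, -18.
Level-3 differences are constant, so P has degree 3.
Fitting a degree-3 polynomial gives P(k) = -3k³ - k² + k + 2.
Then P(0) = 2.

2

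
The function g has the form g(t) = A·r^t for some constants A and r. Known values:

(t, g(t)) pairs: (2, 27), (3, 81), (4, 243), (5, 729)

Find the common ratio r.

3

Consecutive ratio: 81/27 = 3, and 243/81 = 3, so r = 3.
Then A·3^2 = 27 gives A = 3, and g(t) = 3·3^t.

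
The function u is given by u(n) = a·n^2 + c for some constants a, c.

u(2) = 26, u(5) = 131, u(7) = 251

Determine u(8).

326

From u(2) = 26 and u(5) = 131: 4a + c = 26 and 25a + c = 131.
Subtracting: 21a = 105, so a = 5; then c = 26 − 5·4 = 6.
So u(n) = 5n² + 6, and u(8) = 326.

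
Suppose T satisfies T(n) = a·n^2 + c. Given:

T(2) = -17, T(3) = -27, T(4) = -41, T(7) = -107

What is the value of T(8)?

-137

From T(2) = -17 and T(3) = -27: 4a + c = -17 and 9a + c = -27.
Subtracting: 5a = -10, so a = -2; then c = -17 − (-2)·4 = -9.
So T(n) = -2n² − 9, and T(8) = -137.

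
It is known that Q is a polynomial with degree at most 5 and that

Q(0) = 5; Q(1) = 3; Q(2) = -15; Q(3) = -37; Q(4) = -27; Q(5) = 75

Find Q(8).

Write Q(m) = am^5 + bm^4 + cm³ + dm² + em + p; the 6 given values yield a linear system in the 6 coefficients.
Solving, the leading coefficient vanishes, and Q(m) = m^4 - 4m³ - 3m² + 4m + 5.
Then Q(8) = 1893.

1893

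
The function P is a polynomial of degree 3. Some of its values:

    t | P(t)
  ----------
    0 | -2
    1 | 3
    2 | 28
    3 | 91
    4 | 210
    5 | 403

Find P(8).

1606

First differences: 5, 25, 63, 119, 193. Second differences: 20, 38, 56, 74. Third differences: 18, 18, 18.
Level-3 differences are constant, so P has degree 3.
Fitting a degree-3 polynomial gives P(t) = 3t³ + t² + t - 2.
Then P(8) = 1606.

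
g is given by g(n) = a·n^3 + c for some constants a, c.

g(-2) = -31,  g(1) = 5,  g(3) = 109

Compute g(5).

From g(-2) = -31 and g(1) = 5: -8a + c = -31 and 1a + c = 5.
Subtracting: 9a = 36, so a = 4; then c = -31 − 4·(-8) = 1.
So g(n) = 4n³ + 1, and g(5) = 501.

501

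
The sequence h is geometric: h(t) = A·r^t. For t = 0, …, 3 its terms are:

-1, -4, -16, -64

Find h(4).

Consecutive ratio: -4/(-1) = 4, and -16/(-4) = 4, so r = 4.
Then A·4^0 = -1 gives A = -1, and h(t) = -1·4^t.
h(4) = -1·4^4 = -256.

-256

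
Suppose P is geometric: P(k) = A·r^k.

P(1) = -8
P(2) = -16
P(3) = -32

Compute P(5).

-128

Consecutive ratio: -16/(-8) = 2, and -32/(-16) = 2, so r = 2.
Then A·2^1 = -8 gives A = -4, and P(k) = -4·2^k.
P(5) = -4·2^5 = -128.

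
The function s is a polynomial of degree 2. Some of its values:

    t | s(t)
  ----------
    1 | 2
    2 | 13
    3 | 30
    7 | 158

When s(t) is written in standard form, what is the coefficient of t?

2

Write s(t) = at² + bt + c; the 4 given values yield a linear system in the 3 coefficients.
Solving, s(t) = 3t² + 2t - 3.
The coefficient of t is 2.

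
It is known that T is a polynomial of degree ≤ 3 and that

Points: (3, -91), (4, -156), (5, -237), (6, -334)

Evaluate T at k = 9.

First differences: -65, -81, -97. Second differences: -16, -16.
Level-2 differences are constant, so T has degree 2.
Fitting a degree-2 polynomial gives T(k) = -8k² - 9k + 8.
Then T(9) = -721.

-721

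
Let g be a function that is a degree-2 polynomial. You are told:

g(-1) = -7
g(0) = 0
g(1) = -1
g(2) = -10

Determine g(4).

Write g(k) = ak² + bk + c; the 4 given values yield a linear system in the 3 coefficients.
Solving, g(k) = -4k² + 3k.
Then g(4) = -52.

-52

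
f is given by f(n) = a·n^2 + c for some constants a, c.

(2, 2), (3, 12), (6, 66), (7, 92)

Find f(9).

156

From f(2) = 2 and f(3) = 12: 4a + c = 2 and 9a + c = 12.
Subtracting: 5a = 10, so a = 2; then c = 2 − 2·4 = -6.
So f(n) = 2n² − 6, and f(9) = 156.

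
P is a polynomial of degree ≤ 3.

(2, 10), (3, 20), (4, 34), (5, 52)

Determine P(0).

First differences: 10, 14, 18. Second differences: 4, 4.
Level-2 differences are constant, so P has degree 2.
Fitting a degree-2 polynomial gives P(m) = 2m² + 2.
Then P(0) = 2.

2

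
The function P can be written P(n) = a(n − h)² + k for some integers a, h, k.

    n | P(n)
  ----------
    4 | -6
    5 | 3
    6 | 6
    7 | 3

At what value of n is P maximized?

First differences 9, 3, -3; second difference -6 = 2a, so a = -3.
Expanding, the n-coefficient is −2ah = 6h; matching it to the data gives h = 6, and then k = 6.
So P(n) = -3(n − 6)² + 6.
Hence h = 6.

6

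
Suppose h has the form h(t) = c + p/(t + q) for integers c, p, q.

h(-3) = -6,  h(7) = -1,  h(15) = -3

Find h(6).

0

(h(t) − c)(t + q) = p for each data point; the three points give a linear system in c and q, then p follows.
Solving: c = -4, q = -3, p = 12, so h(t) = -4 + 12/(t − 3).
Then h(6) = -4 + 12/3 = 0.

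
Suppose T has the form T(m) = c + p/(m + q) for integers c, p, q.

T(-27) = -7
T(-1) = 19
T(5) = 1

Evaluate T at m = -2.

(T(m) − c)(m + q) = p for each data point; the three points give a linear system in c and q, then p follows.
Solving: c = -5, q = 3, p = 48, so T(m) = -5 + 48/(m + 3).
Then T(-2) = -5 + 48/1 = 43.

43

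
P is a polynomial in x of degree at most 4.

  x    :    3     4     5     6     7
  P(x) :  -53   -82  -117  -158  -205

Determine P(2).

Write P(x) = ax^4 + bx³ + cx² + dx + e; the 5 given values yield a linear system in the 5 coefficients.
Solving, the top 2 coefficients vanish, and P(x) = -3x² - 8x - 2.
Then P(2) = -30.

-30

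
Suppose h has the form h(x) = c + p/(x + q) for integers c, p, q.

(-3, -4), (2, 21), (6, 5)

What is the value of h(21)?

(h(x) − c)(x + q) = p for each data point; the three points give a linear system in c and q, then p follows.
Solving: c = 1, q = -1, p = 20, so h(x) = 1 + 20/(x − 1).
Then h(21) = 1 + 20/20 = 2.

2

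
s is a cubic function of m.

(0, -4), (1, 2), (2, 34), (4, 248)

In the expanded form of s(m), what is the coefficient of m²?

Write s(m) = am³ + bm² + cm + d; the 4 given values yield a linear system in the 4 coefficients.
Solving, s(m) = 3m³ + 4m² - m - 4.
The coefficient of m² is 4.

4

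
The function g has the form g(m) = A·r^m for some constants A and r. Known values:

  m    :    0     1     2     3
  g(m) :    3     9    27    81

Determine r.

3

Consecutive ratio: 9/3 = 3, and 27/9 = 3, so r = 3.
Then A·3^0 = 3 gives A = 3, and g(m) = 3·3^m.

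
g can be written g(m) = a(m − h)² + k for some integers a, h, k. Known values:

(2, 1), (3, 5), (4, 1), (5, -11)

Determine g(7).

First differences 4, -4, -12; second difference -8 = 2a, so a = -4.
Expanding, the m-coefficient is −2ah = 8h; matching it to the data gives h = 3, and then k = 5.
So g(m) = -4(m − 3)² + 5.
g(7) = -4·4² + 5 = -59.

-59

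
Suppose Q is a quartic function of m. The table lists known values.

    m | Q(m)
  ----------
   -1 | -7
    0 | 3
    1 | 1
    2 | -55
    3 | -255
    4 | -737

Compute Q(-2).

First differences: 10, -2, -56, -200, -482. Second differences: -12, -54, -144, -282. Third differences: -42, -90, -138. Fourth differences: -48, -48.
Level-4 differences are constant, so Q has degree 4.
Fitting a degree-4 polynomial gives Q(m) = -2m^4 - 3m³ - 4m² + 7m + 3.
Then Q(-2) = -35.

-35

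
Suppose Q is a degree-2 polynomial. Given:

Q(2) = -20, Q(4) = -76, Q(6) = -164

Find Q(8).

-284

Write Q(t) = at² + bt + c; the 3 given values yield a linear system in the 3 coefficients.
Solving, Q(t) = -4t² - 4t + 4.
Then Q(8) = -284.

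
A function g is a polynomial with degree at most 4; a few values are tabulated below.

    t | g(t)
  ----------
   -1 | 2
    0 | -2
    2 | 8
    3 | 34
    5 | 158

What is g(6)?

268

Write g(t) = at^4 + bt³ + ct² + dt + e; the 5 given values yield a linear system in the 5 coefficients.
Solving, the leading coefficient vanishes, and g(t) = t³ + 2t² - 3t - 2.
Then g(6) = 268.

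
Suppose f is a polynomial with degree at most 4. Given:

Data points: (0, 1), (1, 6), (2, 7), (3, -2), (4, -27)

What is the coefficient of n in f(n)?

First differences: 5, 1, -9, -25. Second differences: -4, -10, -16. Third differences: -6, -6.
Level-3 differences are constant, so f has degree 3.
Fitting a degree-3 polynomial gives f(n) = -n³ + n² + 5n + 1.
The coefficient of n is 5.

5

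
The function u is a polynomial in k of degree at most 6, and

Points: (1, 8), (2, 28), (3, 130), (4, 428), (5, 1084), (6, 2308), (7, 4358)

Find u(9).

12208

First differences: 20, 102, 298, 656, 1224, 2050. Second differences: 82, 196, 358, 568, 826. Third differences: 114, 162, 210, 258. Fourth differences: 48, 48, 48.
Level-4 differences are constant, so u has degree 4.
Fitting a degree-4 polynomial gives u(k) = 2k^4 - k³ - 3k² + 6k + 4.
Then u(9) = 12208.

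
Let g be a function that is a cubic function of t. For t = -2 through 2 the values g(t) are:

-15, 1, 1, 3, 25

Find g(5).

First differences: 16, 0, 2, 22. Second differences: -16, 2, 20. Third differences: 18, 18.
Level-3 differences are constant, so g has degree 3.
Fitting a degree-3 polynomial gives g(t) = 3t³ + t² - 2t + 1.
Then g(5) = 391.

391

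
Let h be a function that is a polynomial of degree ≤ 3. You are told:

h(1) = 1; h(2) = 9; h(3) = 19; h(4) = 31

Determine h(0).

-5

First differences: 8, 10, 12. Second differences: 2, 2.
Level-2 differences are constant, so h has degree 2.
Fitting a degree-2 polynomial gives h(k) = k² + 5k - 5.
Then h(0) = -5.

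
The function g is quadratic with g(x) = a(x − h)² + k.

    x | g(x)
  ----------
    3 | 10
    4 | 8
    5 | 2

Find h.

3

First differences -2, -6; second difference -4 = 2a, so a = -2.
Expanding, the x-coefficient is −2ah = 4h; matching it to the data gives h = 3, and then k = 10.
So g(x) = -2(x − 3)² + 10.
Hence h = 3.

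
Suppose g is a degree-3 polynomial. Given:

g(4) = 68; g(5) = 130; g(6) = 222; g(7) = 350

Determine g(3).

Write g(t) = at³ + bt² + ct + d; the 4 given values yield a linear system in the 4 coefficients.
Solving, g(t) = t³ + t.
Then g(3) = 30.

30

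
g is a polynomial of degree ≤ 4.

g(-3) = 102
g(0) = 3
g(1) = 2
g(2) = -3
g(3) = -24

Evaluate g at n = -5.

Write g(n) = an^4 + bn³ + cn² + dn + e; the 5 given values yield a linear system in the 5 coefficients.
Solving, the leading coefficient vanishes, and g(n) = -2n³ + 4n² - 3n + 3.
Then g(-5) = 368.

368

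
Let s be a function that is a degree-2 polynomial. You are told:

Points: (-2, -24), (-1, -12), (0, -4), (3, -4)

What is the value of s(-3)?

Write s(n) = an² + bn + c; the 4 given values yield a linear system in the 3 coefficients.
Solving, s(n) = -2n² + 6n - 4.
Then s(-3) = -40.

-40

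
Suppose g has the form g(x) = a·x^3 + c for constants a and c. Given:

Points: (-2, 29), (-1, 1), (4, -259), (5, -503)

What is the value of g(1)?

-7

From g(-2) = 29 and g(-1) = 1: -8a + c = 29 and -1a + c = 1.
Subtracting: 7a = -28, so a = -4; then c = 29 − (-4)·(-8) = -3.
So g(x) = -4x³ − 3, and g(1) = -7.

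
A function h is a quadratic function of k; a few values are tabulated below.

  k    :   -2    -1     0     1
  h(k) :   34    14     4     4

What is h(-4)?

104

Write h(k) = ak² + bk + c; the 4 given values yield a linear system in the 3 coefficients.
Solving, h(k) = 5k² - 5k + 4.
Then h(-4) = 104.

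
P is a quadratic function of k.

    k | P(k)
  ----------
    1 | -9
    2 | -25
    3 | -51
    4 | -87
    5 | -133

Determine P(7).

-255

Write P(k) = ak² + bk + c; the 5 given values yield a linear system in the 3 coefficients.
Solving, P(k) = -5k² - k - 3.
Then P(7) = -255.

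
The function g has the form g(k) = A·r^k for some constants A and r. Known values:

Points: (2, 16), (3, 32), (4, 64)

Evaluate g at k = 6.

Consecutive ratio: 32/16 = 2, and 64/32 = 2, so r = 2.
Then A·2^2 = 16 gives A = 4, and g(k) = 4·2^k.
g(6) = 4·2^6 = 256.

256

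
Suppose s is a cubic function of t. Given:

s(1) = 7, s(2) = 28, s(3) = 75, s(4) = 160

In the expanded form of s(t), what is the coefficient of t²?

Write s(t) = at³ + bt² + ct + d; the 4 given values yield a linear system in the 4 coefficients.
Solving, s(t) = 2t³ + t² + 4t.
The coefficient of t² is 1.

1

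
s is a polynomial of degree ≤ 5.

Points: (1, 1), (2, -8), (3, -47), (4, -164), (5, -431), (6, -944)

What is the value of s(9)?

-5279

First differences: -9, -39, -117, -267, -513. Second differences: -30, -78, -150, -246. Third differences: -48, -72, -96. Fourth differences: -24, -24.
Level-4 differences are constant, so s has degree 4.
Fitting a degree-4 polynomial gives s(t) = -t^4 + 2t³ - 2t² - 2t + 4.
Then s(9) = -5279.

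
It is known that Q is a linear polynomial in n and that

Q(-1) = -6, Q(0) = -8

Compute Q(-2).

Write Q(n) = an + b; the 2 given values yield a linear system in the 2 coefficients.
Solving, Q(n) = -2n - 8.
Then Q(-2) = -4.

-4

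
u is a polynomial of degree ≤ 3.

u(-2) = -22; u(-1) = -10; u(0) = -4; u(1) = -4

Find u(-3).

-40

First differences: 12, 6, 0. Second differences: -6, -6.
Level-2 differences are constant, so u has degree 2.
Fitting a degree-2 polynomial gives u(k) = -3k² + 3k - 4.
Then u(-3) = -40.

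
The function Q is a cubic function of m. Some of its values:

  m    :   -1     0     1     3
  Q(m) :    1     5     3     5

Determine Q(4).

21

Write Q(m) = am³ + bm² + cm + d; the 4 given values yield a linear system in the 4 coefficients.
Solving, Q(m) = m³ - 3m² + 5.
Then Q(4) = 21.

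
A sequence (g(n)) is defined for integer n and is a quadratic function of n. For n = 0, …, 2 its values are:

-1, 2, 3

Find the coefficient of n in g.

4

Write g(n) = an² + bn + c; the 3 given values yield a linear system in the 3 coefficients.
Solving, g(n) = -n² + 4n - 1.
The coefficient of n is 4.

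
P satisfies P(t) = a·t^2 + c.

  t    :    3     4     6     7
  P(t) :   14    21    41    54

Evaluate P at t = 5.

30

From P(3) = 14 and P(4) = 21: 9a + c = 14 and 16a + c = 21.
Subtracting: 7a = 7, so a = 1; then c = 14 − 1·9 = 5.
So P(t) = 1t² + 5, and P(5) = 30.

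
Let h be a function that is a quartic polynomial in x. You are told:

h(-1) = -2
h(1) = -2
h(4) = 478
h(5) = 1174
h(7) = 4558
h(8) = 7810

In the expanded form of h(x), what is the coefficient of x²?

2

Write h(x) = ax^4 + bx³ + cx² + dx + e; the 6 given values yield a linear system in the 5 coefficients.
Solving, h(x) = 2x^4 - x³ + 2x² + x - 6.
The coefficient of x² is 2.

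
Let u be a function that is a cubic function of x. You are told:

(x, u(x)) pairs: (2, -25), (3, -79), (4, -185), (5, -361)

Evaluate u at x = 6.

Write u(x) = ax³ + bx² + cx + d; the 4 given values yield a linear system in the 4 coefficients.
Solving, u(x) = -3x³ + x² - 2x - 1.
Then u(6) = -625.

-625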